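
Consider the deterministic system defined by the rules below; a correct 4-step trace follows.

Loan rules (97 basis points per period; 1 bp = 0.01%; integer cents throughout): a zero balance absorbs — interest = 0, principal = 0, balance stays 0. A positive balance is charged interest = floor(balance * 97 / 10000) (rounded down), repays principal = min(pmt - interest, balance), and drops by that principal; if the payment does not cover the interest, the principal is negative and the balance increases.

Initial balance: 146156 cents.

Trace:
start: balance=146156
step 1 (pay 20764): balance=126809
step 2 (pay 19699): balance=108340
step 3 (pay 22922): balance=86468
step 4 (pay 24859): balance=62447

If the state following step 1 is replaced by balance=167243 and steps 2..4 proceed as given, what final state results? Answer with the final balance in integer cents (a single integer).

state after step 1 := balance=167243
step 2 (pay 19699): balance=149166
step 3 (pay 22922): balance=127690
step 4 (pay 24859): balance=104069

104069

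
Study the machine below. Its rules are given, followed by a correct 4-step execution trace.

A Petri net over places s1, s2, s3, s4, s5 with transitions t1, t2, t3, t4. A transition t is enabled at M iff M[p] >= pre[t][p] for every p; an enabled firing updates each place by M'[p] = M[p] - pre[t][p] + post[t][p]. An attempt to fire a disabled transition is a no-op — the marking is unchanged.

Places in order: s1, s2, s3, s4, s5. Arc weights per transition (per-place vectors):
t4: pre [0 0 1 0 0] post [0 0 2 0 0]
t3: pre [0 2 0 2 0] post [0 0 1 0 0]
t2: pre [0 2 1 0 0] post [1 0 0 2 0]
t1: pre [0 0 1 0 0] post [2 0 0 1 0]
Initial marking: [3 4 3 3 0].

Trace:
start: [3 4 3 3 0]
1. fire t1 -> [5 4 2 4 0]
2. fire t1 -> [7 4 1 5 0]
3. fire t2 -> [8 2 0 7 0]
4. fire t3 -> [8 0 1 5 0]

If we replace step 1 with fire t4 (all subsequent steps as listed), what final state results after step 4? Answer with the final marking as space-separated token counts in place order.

6 0 3 4 0

(re-executing from step 1 with the substitution; state before step 1: [3 4 3 3 0])
1. fire t4 -> [3 4 4 3 0]
2. fire t1 -> [5 4 3 4 0]
3. fire t2 -> [6 2 2 6 0]
4. fire t3 -> [6 0 3 4 0]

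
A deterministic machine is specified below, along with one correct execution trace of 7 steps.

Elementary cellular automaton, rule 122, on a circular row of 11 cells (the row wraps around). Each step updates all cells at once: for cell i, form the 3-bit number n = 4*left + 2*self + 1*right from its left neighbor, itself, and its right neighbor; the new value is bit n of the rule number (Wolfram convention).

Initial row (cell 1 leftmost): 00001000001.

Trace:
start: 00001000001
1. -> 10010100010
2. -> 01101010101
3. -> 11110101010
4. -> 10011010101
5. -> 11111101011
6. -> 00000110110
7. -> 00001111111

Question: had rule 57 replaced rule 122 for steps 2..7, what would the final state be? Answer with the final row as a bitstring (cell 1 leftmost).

01001010101

(re-executing steps 2..7 under rule 57; state before step 2: 10010100010)
2. -> 01001011001
3. -> 10100110100
4. -> 01010101010
5. -> 00101010101
6. -> 10010101010
7. -> 01001010101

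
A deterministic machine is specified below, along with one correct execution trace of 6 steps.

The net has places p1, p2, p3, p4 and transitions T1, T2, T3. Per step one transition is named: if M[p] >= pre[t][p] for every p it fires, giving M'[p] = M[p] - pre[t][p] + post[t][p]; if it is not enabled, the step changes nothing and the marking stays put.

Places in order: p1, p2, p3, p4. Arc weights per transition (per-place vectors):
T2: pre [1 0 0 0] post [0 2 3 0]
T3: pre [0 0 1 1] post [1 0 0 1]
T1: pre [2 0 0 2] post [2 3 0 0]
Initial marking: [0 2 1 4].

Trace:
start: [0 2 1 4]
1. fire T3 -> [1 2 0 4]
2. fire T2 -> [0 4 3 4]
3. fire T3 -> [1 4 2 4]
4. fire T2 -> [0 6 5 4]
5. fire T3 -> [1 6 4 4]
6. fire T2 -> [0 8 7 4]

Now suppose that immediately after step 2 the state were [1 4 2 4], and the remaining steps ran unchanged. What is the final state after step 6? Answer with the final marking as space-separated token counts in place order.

1 8 6 4

state after step 2 := [1 4 2 4]
3. fire T3 -> [2 4 1 4]
4. fire T2 -> [1 6 4 4]
5. fire T3 -> [2 6 3 4]
6. fire T2 -> [1 8 6 4]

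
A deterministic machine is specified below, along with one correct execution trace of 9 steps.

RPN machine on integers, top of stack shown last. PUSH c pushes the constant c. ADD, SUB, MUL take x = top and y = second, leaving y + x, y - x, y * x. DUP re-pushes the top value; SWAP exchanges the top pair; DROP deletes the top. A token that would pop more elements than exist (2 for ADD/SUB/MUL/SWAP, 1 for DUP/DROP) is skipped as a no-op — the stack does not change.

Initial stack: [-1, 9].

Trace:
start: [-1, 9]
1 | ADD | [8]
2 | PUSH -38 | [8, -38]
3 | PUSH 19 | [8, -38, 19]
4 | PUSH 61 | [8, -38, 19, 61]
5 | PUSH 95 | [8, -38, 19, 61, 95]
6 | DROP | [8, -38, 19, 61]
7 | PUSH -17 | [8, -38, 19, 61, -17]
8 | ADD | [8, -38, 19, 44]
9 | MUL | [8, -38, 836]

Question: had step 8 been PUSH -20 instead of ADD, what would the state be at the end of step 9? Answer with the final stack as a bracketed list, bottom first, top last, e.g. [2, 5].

[8, -38, 19, 61, 340]

(re-executing from step 8 with the substitution; state before step 8: [8, -38, 19, 61, -17])
8 | PUSH -20 | [8, -38, 19, 61, -17, -20]
9 | MUL | [8, -38, 19, 61, 340]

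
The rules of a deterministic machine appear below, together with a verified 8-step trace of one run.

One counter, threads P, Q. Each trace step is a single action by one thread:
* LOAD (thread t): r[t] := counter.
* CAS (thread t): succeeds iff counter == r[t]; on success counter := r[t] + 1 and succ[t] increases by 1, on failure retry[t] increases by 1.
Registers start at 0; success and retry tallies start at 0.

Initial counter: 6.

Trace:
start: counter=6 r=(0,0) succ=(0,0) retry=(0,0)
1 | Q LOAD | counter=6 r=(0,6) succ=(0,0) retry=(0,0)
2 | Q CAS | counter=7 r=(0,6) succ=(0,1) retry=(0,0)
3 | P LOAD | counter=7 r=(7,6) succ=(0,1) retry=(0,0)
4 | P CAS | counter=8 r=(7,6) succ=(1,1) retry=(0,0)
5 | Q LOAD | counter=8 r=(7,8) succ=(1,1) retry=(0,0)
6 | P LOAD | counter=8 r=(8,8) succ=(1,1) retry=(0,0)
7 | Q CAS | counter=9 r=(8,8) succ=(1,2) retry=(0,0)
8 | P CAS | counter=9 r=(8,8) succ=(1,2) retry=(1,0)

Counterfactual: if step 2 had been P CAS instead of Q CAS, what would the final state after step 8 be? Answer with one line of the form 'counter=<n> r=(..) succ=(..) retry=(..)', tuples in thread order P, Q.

counter=8 r=(7,7) succ=(1,1) retry=(2,0)

(re-executing from step 2 with the substitution; state before step 2: counter=6 r=(0,6) succ=(0,0) retry=(0,0))
2 | P CAS | counter=6 r=(0,6) succ=(0,0) retry=(1,0)
3 | P LOAD | counter=6 r=(6,6) succ=(0,0) retry=(1,0)
4 | P CAS | counter=7 r=(6,6) succ=(1,0) retry=(1,0)
5 | Q LOAD | counter=7 r=(6,7) succ=(1,0) retry=(1,0)
6 | P LOAD | counter=7 r=(7,7) succ=(1,0) retry=(1,0)
7 | Q CAS | counter=8 r=(7,7) succ=(1,1) retry=(1,0)
8 | P CAS | counter=8 r=(7,7) succ=(1,1) retry=(2,0)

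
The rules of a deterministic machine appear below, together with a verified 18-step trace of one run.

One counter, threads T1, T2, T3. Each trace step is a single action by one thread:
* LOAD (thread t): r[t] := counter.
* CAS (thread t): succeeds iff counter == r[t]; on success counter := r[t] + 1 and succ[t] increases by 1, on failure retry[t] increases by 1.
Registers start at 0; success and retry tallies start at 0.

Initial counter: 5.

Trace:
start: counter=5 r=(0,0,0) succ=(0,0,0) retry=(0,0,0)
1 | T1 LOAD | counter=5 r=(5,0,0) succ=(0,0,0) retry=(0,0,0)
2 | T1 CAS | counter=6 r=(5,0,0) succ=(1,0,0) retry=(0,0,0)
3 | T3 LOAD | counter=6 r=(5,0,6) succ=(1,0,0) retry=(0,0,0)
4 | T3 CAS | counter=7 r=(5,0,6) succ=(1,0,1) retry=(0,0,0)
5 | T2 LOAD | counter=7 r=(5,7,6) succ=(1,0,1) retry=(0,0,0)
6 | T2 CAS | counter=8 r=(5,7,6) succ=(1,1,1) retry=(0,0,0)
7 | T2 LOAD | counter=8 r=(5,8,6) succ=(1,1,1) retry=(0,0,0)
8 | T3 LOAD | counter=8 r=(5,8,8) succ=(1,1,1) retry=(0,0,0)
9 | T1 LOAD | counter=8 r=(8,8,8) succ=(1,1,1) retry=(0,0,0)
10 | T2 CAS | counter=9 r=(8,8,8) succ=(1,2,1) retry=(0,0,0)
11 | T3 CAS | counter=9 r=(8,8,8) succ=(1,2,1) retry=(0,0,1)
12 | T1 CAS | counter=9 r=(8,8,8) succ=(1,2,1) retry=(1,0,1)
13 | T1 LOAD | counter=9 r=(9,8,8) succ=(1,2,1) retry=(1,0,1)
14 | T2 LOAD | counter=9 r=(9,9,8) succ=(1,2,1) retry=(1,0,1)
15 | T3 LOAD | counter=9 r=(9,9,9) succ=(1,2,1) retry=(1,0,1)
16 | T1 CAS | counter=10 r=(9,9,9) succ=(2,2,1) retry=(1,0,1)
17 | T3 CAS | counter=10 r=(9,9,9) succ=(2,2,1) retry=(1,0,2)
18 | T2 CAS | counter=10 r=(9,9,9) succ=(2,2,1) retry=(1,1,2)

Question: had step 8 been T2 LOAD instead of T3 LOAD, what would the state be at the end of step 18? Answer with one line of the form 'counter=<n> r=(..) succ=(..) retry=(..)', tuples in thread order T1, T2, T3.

counter=10 r=(9,9,9) succ=(2,2,1) retry=(1,1,2)

(re-executing from step 8 with the substitution; state before step 8: counter=8 r=(5,8,6) succ=(1,1,1) retry=(0,0,0))
8 | T2 LOAD | counter=8 r=(5,8,6) succ=(1,1,1) retry=(0,0,0)
9 | T1 LOAD | counter=8 r=(8,8,6) succ=(1,1,1) retry=(0,0,0)
10 | T2 CAS | counter=9 r=(8,8,6) succ=(1,2,1) retry=(0,0,0)
11 | T3 CAS | counter=9 r=(8,8,6) succ=(1,2,1) retry=(0,0,1)
12 | T1 CAS | counter=9 r=(8,8,6) succ=(1,2,1) retry=(1,0,1)
13 | T1 LOAD | counter=9 r=(9,8,6) succ=(1,2,1) retry=(1,0,1)
14 | T2 LOAD | counter=9 r=(9,9,6) succ=(1,2,1) retry=(1,0,1)
15 | T3 LOAD | counter=9 r=(9,9,9) succ=(1,2,1) retry=(1,0,1)
16 | T1 CAS | counter=10 r=(9,9,9) succ=(2,2,1) retry=(1,0,1)
17 | T3 CAS | counter=10 r=(9,9,9) succ=(2,2,1) retry=(1,0,2)
18 | T2 CAS | counter=10 r=(9,9,9) succ=(2,2,1) retry=(1,1,2)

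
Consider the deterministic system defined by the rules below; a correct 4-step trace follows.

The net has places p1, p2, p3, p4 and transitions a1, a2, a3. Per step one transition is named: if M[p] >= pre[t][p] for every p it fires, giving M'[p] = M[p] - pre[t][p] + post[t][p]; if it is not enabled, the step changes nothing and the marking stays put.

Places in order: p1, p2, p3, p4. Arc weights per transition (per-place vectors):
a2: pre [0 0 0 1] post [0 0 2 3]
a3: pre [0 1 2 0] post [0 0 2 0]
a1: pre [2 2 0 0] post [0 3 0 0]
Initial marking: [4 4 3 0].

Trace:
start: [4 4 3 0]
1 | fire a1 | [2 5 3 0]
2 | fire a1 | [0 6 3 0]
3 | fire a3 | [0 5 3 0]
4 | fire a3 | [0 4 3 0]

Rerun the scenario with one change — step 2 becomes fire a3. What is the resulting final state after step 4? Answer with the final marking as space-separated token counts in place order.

2 2 3 0

(re-executing from step 2 with the substitution; state before step 2: [2 5 3 0])
2 | fire a3 | [2 4 3 0]
3 | fire a3 | [2 3 3 0]
4 | fire a3 | [2 2 3 0]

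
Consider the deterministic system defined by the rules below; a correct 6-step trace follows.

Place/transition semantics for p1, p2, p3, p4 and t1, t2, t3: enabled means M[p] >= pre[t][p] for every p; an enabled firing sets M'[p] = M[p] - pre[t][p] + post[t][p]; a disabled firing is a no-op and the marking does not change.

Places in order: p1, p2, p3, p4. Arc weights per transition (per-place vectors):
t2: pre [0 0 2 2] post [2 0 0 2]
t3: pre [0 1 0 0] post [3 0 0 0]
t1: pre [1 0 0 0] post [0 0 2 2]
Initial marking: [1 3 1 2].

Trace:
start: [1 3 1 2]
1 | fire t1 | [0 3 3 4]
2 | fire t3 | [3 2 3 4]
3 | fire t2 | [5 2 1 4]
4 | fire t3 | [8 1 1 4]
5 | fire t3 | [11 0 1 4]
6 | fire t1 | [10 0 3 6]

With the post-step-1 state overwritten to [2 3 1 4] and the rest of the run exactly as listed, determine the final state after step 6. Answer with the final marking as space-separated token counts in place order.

10 0 3 6

state after step 1 := [2 3 1 4]
2 | fire t3 | [5 2 1 4]
3 | fire t2 | [5 2 1 4]
4 | fire t3 | [8 1 1 4]
5 | fire t3 | [11 0 1 4]
6 | fire t1 | [10 0 3 6]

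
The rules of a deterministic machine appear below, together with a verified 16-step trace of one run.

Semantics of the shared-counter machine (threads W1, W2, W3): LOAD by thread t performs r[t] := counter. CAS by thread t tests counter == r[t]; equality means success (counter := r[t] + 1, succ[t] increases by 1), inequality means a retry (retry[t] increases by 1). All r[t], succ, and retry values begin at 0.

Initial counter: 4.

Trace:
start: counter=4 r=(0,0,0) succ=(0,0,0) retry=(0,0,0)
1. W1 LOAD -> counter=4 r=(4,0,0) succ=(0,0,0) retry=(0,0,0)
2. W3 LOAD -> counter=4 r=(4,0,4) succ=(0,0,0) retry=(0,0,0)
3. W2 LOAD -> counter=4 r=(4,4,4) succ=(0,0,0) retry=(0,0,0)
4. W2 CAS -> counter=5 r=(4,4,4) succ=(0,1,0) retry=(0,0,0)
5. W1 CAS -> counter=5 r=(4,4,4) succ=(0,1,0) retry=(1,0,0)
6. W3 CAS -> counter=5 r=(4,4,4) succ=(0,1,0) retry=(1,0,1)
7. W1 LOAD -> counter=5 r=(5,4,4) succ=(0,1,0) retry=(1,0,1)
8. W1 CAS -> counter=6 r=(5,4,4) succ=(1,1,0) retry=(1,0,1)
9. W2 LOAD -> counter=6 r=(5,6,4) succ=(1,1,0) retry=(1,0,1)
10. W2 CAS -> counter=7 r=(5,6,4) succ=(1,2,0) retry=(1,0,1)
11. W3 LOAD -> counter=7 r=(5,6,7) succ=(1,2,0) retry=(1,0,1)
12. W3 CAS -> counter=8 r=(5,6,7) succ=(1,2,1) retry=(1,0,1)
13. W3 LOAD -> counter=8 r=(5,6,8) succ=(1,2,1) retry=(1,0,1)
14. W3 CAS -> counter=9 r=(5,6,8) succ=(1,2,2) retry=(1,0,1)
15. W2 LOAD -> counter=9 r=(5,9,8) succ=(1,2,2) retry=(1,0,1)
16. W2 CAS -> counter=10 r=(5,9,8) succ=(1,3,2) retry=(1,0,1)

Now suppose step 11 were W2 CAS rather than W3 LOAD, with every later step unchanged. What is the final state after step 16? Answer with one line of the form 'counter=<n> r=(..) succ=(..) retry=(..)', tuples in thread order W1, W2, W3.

(re-executing from step 11 with the substitution; state before step 11: counter=7 r=(5,6,4) succ=(1,2,0) retry=(1,0,1))
11. W2 CAS -> counter=7 r=(5,6,4) succ=(1,2,0) retry=(1,1,1)
12. W3 CAS -> counter=7 r=(5,6,4) succ=(1,2,0) retry=(1,1,2)
13. W3 LOAD -> counter=7 r=(5,6,7) succ=(1,2,0) retry=(1,1,2)
14. W3 CAS -> counter=8 r=(5,6,7) succ=(1,2,1) retry=(1,1,2)
15. W2 LOAD -> counter=8 r=(5,8,7) succ=(1,2,1) retry=(1,1,2)
16. W2 CAS -> counter=9 r=(5,8,7) succ=(1,3,1) retry=(1,1,2)

counter=9 r=(5,8,7) succ=(1,3,1) retry=(1,1,2)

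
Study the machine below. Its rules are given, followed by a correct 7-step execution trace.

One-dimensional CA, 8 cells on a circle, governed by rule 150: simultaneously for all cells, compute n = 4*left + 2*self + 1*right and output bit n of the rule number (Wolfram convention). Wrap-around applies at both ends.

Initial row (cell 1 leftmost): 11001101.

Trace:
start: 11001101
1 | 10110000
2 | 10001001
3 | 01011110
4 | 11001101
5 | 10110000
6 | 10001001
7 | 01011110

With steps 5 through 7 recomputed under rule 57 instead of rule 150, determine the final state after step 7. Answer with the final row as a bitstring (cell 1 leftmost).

(re-executing steps 5..7 under rule 57; state before step 5: 11001101)
5 | 00101011
6 | 10010110
7 | 01001101

01001101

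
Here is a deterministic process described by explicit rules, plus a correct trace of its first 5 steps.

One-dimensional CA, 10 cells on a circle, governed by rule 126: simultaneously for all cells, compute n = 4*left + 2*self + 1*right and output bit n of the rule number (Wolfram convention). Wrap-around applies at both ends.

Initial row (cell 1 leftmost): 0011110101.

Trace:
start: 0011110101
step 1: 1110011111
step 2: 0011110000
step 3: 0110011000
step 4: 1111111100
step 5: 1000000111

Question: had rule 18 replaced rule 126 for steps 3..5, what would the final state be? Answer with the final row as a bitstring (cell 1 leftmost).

(re-executing steps 3..5 under rule 18; state before step 3: 0011110000)
step 3: 0100001000
step 4: 1010010100
step 5: 0001100011

0001100011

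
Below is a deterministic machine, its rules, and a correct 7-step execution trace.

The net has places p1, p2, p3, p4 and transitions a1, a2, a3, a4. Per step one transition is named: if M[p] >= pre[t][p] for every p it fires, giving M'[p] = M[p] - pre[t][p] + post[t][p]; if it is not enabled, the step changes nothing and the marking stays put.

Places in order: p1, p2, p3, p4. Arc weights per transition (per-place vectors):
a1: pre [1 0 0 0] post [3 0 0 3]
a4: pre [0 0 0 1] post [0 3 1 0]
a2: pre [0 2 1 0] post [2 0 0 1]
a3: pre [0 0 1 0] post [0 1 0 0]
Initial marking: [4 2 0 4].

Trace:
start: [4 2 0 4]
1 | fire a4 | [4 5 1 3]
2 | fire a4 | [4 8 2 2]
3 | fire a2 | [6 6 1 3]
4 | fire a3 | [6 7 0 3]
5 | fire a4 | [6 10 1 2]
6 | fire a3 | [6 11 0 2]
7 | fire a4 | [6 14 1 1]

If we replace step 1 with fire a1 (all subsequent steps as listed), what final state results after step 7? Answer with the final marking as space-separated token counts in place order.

8 10 1 5

(re-executing from step 1 with the substitution; state before step 1: [4 2 0 4])
1 | fire a1 | [6 2 0 7]
2 | fire a4 | [6 5 1 6]
3 | fire a2 | [8 3 0 7]
4 | fire a3 | [8 3 0 7]
5 | fire a4 | [8 6 1 6]
6 | fire a3 | [8 7 0 6]
7 | fire a4 | [8 10 1 5]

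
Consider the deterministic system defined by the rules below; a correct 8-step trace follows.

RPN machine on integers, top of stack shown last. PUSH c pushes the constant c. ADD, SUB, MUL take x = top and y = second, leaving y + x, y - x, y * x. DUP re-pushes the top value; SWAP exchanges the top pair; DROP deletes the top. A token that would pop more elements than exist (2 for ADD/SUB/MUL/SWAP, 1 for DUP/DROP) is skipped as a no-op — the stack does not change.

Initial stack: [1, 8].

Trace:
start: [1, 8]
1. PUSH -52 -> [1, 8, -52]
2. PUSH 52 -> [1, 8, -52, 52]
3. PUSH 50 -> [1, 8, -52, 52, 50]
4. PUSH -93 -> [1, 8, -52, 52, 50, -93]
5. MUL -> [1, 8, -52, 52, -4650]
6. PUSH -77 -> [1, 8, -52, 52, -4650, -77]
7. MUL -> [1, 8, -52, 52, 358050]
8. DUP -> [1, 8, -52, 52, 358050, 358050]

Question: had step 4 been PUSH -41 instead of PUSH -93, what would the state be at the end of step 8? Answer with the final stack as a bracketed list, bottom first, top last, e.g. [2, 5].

(re-executing from step 4 with the substitution; state before step 4: [1, 8, -52, 52, 50])
4. PUSH -41 -> [1, 8, -52, 52, 50, -41]
5. MUL -> [1, 8, -52, 52, -2050]
6. PUSH -77 -> [1, 8, -52, 52, -2050, -77]
7. MUL -> [1, 8, -52, 52, 157850]
8. DUP -> [1, 8, -52, 52, 157850, 157850]

[1, 8, -52, 52, 157850, 157850]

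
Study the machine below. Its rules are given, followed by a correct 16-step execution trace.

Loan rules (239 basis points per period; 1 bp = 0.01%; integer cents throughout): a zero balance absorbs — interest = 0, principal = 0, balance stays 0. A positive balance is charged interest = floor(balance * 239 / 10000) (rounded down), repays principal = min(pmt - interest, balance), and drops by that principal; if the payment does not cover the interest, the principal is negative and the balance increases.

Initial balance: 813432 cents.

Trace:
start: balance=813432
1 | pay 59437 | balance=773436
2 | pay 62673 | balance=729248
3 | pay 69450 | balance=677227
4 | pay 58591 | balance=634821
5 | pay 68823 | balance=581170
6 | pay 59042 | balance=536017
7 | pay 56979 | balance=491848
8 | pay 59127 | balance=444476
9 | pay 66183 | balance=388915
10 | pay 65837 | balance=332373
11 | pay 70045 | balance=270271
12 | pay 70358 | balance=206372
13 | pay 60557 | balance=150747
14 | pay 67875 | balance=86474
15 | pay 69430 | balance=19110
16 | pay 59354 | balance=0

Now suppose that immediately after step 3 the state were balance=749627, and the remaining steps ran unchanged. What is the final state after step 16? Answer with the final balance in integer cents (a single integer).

58636

state after step 3 := balance=749627
4 | pay 58591 | balance=708952
5 | pay 68823 | balance=657072
6 | pay 59042 | balance=613734
7 | pay 56979 | balance=571423
8 | pay 59127 | balance=525953
9 | pay 66183 | balance=472340
10 | pay 65837 | balance=417791
11 | pay 70045 | balance=357731
12 | pay 70358 | balance=295922
13 | pay 60557 | balance=242437
14 | pay 67875 | balance=180356
15 | pay 69430 | balance=115236
16 | pay 59354 | balance=58636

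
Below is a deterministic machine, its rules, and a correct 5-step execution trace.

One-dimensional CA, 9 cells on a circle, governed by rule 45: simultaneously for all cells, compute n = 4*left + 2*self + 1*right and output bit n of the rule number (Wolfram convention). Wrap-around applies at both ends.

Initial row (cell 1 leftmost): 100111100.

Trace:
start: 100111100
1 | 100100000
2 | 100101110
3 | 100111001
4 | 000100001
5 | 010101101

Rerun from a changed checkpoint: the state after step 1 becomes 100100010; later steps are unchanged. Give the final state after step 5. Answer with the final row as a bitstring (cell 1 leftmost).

state after step 1 := 100100010
2 | 100101011
3 | 000111110
4 | 110100000
5 | 101101110

101101110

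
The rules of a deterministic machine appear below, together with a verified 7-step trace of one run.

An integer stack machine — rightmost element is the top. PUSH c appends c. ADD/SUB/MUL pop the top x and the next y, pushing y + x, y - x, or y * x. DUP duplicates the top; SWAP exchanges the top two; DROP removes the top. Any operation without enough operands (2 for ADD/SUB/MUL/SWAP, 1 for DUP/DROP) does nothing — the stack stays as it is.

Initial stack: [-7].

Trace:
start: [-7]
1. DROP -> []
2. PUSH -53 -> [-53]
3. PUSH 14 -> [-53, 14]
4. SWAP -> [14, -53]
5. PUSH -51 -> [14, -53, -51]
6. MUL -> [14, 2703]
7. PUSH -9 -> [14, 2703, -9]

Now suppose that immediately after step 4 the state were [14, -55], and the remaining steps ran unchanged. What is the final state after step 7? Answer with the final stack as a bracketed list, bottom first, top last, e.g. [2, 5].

[14, 2805, -9]

state after step 4 := [14, -55]
5. PUSH -51 -> [14, -55, -51]
6. MUL -> [14, 2805]
7. PUSH -9 -> [14, 2805, -9]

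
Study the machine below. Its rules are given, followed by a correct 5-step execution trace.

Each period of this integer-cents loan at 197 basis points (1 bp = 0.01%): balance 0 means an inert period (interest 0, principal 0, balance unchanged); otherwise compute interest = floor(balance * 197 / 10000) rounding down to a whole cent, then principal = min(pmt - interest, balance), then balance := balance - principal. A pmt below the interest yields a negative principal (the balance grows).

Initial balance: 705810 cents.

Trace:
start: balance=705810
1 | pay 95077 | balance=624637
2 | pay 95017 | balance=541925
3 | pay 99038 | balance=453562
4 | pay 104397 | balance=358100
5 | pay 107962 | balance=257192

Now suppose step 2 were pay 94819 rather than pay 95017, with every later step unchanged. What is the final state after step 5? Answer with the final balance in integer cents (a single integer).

(re-executing from step 2 with the substitution; state before step 2: balance=624637)
2 | pay 94819 | balance=542123
3 | pay 99038 | balance=453764
4 | pay 104397 | balance=358306
5 | pay 107962 | balance=257402

257402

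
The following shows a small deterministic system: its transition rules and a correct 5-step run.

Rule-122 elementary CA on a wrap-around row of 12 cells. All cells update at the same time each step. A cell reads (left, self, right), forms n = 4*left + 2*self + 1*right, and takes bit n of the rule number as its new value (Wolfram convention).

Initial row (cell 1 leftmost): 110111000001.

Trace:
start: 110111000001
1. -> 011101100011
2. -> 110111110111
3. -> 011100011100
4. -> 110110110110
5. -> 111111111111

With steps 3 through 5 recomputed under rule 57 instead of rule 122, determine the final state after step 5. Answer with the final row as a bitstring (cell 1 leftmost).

(re-executing steps 3..5 under rule 57; state before step 3: 110111110111)
3. -> 001100001100
4. -> 101011101011
5. -> 010110010110

010110010110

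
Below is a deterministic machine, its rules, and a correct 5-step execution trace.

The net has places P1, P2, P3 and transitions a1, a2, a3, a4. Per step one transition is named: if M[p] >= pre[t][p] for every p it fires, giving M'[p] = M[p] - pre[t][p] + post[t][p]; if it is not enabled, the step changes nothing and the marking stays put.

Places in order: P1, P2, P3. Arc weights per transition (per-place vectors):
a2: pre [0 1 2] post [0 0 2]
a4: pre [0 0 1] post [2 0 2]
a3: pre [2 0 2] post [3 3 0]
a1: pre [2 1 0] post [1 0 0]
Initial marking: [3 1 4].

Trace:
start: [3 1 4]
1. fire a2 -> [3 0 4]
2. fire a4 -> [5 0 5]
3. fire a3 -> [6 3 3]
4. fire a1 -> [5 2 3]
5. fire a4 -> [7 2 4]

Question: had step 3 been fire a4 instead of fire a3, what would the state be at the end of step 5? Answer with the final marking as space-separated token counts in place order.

(re-executing from step 3 with the substitution; state before step 3: [5 0 5])
3. fire a4 -> [7 0 6]
4. fire a1 -> [7 0 6]
5. fire a4 -> [9 0 7]

9 0 7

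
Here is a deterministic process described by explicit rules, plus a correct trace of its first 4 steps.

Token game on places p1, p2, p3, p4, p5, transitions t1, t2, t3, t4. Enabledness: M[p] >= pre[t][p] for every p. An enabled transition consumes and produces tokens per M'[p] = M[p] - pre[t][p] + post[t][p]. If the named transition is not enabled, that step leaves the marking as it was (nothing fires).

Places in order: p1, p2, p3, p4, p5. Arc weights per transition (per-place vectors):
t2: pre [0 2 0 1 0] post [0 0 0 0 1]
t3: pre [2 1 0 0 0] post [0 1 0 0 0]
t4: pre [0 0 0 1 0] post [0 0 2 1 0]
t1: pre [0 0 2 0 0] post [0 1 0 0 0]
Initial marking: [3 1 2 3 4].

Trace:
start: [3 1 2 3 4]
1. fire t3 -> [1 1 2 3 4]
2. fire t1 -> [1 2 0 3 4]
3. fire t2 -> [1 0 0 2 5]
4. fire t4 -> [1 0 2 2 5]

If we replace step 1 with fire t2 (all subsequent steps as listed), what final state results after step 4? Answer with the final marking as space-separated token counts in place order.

3 0 2 2 5

(re-executing from step 1 with the substitution; state before step 1: [3 1 2 3 4])
1. fire t2 -> [3 1 2 3 4]
2. fire t1 -> [3 2 0 3 4]
3. fire t2 -> [3 0 0 2 5]
4. fire t4 -> [3 0 2 2 5]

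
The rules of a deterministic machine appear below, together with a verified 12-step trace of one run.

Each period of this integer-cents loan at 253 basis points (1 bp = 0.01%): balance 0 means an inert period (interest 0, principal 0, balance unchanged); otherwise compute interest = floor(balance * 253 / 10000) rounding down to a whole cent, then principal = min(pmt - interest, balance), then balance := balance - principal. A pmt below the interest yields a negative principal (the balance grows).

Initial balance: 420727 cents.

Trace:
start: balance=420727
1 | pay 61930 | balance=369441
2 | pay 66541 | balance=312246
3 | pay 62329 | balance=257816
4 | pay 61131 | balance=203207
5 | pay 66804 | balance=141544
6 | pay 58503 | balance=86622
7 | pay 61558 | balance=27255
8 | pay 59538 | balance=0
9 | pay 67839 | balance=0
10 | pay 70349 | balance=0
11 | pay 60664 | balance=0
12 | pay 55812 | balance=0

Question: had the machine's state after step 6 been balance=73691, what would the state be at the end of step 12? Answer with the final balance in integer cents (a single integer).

state after step 6 := balance=73691
7 | pay 61558 | balance=13997
8 | pay 59538 | balance=0
9 | pay 67839 | balance=0
10 | pay 70349 | balance=0
11 | pay 60664 | balance=0
12 | pay 55812 | balance=0

0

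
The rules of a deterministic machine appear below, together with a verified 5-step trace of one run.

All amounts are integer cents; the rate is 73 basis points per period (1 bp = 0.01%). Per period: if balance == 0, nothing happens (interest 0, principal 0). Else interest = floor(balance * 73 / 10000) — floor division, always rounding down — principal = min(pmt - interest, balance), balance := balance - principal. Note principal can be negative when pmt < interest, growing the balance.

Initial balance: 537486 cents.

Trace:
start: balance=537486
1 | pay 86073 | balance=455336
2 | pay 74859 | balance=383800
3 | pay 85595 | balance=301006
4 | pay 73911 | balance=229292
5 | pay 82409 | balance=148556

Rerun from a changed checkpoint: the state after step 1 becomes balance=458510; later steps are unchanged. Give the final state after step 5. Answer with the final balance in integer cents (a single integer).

state after step 1 := balance=458510
2 | pay 74859 | balance=386998
3 | pay 85595 | balance=304228
4 | pay 73911 | balance=232537
5 | pay 82409 | balance=151825

151825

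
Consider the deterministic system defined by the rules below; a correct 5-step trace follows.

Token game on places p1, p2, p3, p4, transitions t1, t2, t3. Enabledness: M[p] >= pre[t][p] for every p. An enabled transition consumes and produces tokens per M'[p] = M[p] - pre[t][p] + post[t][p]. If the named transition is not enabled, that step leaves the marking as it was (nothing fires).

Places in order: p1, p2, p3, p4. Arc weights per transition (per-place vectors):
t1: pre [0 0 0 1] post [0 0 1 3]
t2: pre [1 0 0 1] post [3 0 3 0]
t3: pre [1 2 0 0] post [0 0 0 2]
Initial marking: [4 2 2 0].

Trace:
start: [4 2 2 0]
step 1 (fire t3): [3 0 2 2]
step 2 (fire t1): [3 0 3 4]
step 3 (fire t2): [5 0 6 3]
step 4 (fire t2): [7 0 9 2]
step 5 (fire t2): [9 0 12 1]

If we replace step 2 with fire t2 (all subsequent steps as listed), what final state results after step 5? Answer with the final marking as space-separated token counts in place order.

(re-executing from step 2 with the substitution; state before step 2: [3 0 2 2])
step 2 (fire t2): [5 0 5 1]
step 3 (fire t2): [7 0 8 0]
step 4 (fire t2): [7 0 8 0]
step 5 (fire t2): [7 0 8 0]

7 0 8 0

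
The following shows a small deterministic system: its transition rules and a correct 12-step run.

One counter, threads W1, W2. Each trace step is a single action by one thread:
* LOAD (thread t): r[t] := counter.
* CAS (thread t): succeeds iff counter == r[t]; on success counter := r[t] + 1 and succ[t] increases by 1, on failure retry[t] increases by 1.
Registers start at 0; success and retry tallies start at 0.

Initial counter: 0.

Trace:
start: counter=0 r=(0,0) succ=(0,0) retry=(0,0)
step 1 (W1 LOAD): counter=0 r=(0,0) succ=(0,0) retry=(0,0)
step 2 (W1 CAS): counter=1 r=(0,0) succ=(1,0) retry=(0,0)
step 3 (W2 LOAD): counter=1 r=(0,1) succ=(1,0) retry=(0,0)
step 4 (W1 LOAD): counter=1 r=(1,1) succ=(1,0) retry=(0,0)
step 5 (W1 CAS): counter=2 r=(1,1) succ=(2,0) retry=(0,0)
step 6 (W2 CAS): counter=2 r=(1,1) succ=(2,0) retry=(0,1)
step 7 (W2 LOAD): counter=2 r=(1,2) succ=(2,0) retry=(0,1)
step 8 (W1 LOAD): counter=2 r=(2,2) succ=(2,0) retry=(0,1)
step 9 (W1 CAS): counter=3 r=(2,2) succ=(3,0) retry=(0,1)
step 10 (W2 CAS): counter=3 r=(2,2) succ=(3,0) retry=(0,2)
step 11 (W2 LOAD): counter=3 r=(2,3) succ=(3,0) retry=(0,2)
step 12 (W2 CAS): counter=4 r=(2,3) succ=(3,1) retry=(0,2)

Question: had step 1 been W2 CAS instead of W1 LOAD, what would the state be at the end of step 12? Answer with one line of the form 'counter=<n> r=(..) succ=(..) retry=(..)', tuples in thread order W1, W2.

(re-executing from step 1 with the substitution; state before step 1: counter=0 r=(0,0) succ=(0,0) retry=(0,0))
step 1 (W2 CAS): counter=1 r=(0,0) succ=(0,1) retry=(0,0)
step 2 (W1 CAS): counter=1 r=(0,0) succ=(0,1) retry=(1,0)
step 3 (W2 LOAD): counter=1 r=(0,1) succ=(0,1) retry=(1,0)
step 4 (W1 LOAD): counter=1 r=(1,1) succ=(0,1) retry=(1,0)
step 5 (W1 CAS): counter=2 r=(1,1) succ=(1,1) retry=(1,0)
step 6 (W2 CAS): counter=2 r=(1,1) succ=(1,1) retry=(1,1)
step 7 (W2 LOAD): counter=2 r=(1,2) succ=(1,1) retry=(1,1)
step 8 (W1 LOAD): counter=2 r=(2,2) succ=(1,1) retry=(1,1)
step 9 (W1 CAS): counter=3 r=(2,2) succ=(2,1) retry=(1,1)
step 10 (W2 CAS): counter=3 r=(2,2) succ=(2,1) retry=(1,2)
step 11 (W2 LOAD): counter=3 r=(2,3) succ=(2,1) retry=(1,2)
step 12 (W2 CAS): counter=4 r=(2,3) succ=(2,2) retry=(1,2)

counter=4 r=(2,3) succ=(2,2) retry=(1,2)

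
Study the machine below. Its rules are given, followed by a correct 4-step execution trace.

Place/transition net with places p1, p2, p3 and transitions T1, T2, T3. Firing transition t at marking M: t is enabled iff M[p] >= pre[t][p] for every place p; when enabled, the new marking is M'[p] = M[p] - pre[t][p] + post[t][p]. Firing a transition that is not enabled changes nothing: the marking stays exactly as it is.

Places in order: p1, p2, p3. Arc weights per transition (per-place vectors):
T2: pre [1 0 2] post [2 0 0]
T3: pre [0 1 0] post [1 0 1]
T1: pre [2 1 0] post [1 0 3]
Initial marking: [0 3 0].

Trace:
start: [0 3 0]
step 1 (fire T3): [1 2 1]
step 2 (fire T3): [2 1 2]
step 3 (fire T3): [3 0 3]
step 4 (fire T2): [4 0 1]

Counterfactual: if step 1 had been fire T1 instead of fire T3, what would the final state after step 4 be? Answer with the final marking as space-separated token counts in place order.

3 1 0

(re-executing from step 1 with the substitution; state before step 1: [0 3 0])
step 1 (fire T1): [0 3 0]
step 2 (fire T3): [1 2 1]
step 3 (fire T3): [2 1 2]
step 4 (fire T2): [3 1 0]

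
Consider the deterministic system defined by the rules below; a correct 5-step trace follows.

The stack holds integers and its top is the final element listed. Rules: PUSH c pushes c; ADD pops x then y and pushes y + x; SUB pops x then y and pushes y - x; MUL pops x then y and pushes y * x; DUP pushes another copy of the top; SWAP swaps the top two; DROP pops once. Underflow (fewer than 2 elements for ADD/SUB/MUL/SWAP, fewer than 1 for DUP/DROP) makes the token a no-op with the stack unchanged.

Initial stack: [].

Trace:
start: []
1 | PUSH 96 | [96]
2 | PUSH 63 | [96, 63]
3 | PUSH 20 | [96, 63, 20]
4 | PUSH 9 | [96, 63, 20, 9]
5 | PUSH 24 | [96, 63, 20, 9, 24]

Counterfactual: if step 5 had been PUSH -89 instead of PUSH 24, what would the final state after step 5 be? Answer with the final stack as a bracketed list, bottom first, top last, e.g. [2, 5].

(re-executing from step 5 with the substitution; state before step 5: [96, 63, 20, 9])
5 | PUSH -89 | [96, 63, 20, 9, -89]

[96, 63, 20, 9, -89]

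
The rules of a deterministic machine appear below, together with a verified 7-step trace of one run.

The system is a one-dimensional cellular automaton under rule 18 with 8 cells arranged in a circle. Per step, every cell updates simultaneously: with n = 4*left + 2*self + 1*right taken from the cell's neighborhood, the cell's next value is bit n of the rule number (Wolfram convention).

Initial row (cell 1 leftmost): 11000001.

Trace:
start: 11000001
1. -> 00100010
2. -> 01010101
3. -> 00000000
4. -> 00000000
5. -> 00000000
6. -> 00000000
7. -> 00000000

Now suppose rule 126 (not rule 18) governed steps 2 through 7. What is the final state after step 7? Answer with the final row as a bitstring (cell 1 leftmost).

11011101

(re-executing steps 2..7 under rule 126; state before step 2: 00100010)
2. -> 01110111
3. -> 11011101
4. -> 01110111
5. -> 11011101
6. -> 01110111
7. -> 11011101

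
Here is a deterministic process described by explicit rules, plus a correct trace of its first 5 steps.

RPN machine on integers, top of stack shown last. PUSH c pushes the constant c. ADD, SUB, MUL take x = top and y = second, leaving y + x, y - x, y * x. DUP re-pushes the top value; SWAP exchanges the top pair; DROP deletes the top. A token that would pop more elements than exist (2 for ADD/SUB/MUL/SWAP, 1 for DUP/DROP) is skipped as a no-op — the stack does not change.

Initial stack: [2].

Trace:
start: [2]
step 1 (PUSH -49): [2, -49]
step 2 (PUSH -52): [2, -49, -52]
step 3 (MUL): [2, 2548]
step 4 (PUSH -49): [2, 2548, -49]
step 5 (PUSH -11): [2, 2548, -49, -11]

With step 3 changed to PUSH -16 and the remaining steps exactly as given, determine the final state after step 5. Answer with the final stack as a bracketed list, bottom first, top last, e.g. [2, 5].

(re-executing from step 3 with the substitution; state before step 3: [2, -49, -52])
step 3 (PUSH -16): [2, -49, -52, -16]
step 4 (PUSH -49): [2, -49, -52, -16, -49]
step 5 (PUSH -11): [2, -49, -52, -16, -49, -11]

[2, -49, -52, -16, -49, -11]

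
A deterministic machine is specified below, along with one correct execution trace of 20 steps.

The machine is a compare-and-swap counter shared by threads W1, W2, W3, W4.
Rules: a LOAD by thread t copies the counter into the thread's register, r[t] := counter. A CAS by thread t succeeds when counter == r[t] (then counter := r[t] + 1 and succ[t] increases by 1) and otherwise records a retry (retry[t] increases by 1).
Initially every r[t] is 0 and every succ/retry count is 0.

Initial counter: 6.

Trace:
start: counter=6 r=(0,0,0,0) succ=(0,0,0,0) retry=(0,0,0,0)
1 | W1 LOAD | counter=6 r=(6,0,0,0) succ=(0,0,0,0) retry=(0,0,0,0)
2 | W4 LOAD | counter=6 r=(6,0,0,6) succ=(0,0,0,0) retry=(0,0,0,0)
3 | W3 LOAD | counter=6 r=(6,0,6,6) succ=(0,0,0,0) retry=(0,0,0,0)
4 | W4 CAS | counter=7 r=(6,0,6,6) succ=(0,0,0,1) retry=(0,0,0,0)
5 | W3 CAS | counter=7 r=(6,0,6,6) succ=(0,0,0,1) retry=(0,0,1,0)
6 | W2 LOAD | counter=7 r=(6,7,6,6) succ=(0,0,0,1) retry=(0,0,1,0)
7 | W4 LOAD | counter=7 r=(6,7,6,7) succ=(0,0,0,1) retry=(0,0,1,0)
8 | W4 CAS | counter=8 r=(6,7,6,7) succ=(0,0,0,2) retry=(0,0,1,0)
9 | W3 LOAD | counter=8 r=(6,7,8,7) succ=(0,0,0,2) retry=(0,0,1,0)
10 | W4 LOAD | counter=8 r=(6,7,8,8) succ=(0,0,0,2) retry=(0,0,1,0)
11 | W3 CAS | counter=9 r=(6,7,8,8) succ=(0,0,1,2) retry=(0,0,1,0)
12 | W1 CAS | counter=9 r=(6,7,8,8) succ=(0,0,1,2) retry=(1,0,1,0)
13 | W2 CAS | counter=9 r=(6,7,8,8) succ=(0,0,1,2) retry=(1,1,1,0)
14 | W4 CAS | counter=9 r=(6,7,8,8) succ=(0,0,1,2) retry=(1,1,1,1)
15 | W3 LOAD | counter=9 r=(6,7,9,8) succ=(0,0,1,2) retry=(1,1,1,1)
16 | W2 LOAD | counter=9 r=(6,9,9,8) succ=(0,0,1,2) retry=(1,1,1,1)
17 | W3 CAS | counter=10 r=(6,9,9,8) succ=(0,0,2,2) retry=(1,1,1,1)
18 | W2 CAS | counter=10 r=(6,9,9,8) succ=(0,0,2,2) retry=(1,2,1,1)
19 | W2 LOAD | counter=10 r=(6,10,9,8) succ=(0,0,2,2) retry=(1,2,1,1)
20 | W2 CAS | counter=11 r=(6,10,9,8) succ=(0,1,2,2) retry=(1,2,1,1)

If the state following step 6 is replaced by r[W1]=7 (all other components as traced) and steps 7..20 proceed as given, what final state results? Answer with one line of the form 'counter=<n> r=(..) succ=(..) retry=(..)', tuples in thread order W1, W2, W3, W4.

state after step 6 := counter=7 r=(7,7,6,6) succ=(0,0,0,1) retry=(0,0,1,0)
7 | W4 LOAD | counter=7 r=(7,7,6,7) succ=(0,0,0,1) retry=(0,0,1,0)
8 | W4 CAS | counter=8 r=(7,7,6,7) succ=(0,0,0,2) retry=(0,0,1,0)
9 | W3 LOAD | counter=8 r=(7,7,8,7) succ=(0,0,0,2) retry=(0,0,1,0)
10 | W4 LOAD | counter=8 r=(7,7,8,8) succ=(0,0,0,2) retry=(0,0,1,0)
11 | W3 CAS | counter=9 r=(7,7,8,8) succ=(0,0,1,2) retry=(0,0,1,0)
12 | W1 CAS | counter=9 r=(7,7,8,8) succ=(0,0,1,2) retry=(1,0,1,0)
13 | W2 CAS | counter=9 r=(7,7,8,8) succ=(0,0,1,2) retry=(1,1,1,0)
14 | W4 CAS | counter=9 r=(7,7,8,8) succ=(0,0,1,2) retry=(1,1,1,1)
15 | W3 LOAD | counter=9 r=(7,7,9,8) succ=(0,0,1,2) retry=(1,1,1,1)
16 | W2 LOAD | counter=9 r=(7,9,9,8) succ=(0,0,1,2) retry=(1,1,1,1)
17 | W3 CAS | counter=10 r=(7,9,9,8) succ=(0,0,2,2) retry=(1,1,1,1)
18 | W2 CAS | counter=10 r=(7,9,9,8) succ=(0,0,2,2) retry=(1,2,1,1)
19 | W2 LOAD | counter=10 r=(7,10,9,8) succ=(0,0,2,2) retry=(1,2,1,1)
20 | W2 CAS | counter=11 r=(7,10,9,8) succ=(0,1,2,2) retry=(1,2,1,1)

counter=11 r=(7,10,9,8) succ=(0,1,2,2) retry=(1,2,1,1)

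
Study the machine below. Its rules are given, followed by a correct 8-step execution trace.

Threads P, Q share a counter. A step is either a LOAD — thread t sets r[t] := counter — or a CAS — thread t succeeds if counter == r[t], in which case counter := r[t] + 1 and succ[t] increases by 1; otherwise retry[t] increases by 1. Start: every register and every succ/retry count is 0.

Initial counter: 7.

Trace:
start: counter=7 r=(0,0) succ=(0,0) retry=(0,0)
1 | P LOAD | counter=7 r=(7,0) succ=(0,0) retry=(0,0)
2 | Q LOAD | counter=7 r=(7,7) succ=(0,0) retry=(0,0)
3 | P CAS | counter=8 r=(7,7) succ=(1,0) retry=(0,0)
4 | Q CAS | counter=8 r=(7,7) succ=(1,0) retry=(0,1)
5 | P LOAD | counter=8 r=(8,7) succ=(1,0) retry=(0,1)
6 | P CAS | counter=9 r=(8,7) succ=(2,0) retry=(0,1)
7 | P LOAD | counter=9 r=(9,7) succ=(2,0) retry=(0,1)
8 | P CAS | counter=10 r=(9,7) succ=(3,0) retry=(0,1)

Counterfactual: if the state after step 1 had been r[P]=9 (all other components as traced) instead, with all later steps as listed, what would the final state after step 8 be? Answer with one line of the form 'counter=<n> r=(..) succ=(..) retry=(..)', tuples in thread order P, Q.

state after step 1 := counter=7 r=(9,0) succ=(0,0) retry=(0,0)
2 | Q LOAD | counter=7 r=(9,7) succ=(0,0) retry=(0,0)
3 | P CAS | counter=7 r=(9,7) succ=(0,0) retry=(1,0)
4 | Q CAS | counter=8 r=(9,7) succ=(0,1) retry=(1,0)
5 | P LOAD | counter=8 r=(8,7) succ=(0,1) retry=(1,0)
6 | P CAS | counter=9 r=(8,7) succ=(1,1) retry=(1,0)
7 | P LOAD | counter=9 r=(9,7) succ=(1,1) retry=(1,0)
8 | P CAS | counter=10 r=(9,7) succ=(2,1) retry=(1,0)

counter=10 r=(9,7) succ=(2,1) retry=(1,0)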